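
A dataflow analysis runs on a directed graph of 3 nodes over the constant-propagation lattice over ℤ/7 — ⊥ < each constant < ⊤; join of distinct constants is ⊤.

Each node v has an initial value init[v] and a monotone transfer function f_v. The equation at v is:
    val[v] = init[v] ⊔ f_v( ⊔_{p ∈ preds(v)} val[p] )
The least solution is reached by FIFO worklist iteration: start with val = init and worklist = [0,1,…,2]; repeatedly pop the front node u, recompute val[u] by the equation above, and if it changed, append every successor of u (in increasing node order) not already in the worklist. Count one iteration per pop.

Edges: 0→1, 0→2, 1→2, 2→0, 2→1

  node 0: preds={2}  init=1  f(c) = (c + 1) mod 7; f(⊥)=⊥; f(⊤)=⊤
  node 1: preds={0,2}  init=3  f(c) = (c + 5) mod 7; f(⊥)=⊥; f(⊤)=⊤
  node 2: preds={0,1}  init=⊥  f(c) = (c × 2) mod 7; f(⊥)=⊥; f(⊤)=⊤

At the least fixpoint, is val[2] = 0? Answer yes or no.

no

Worklist (6 pops):
  #1 pop 0: in=⊥ → 1 (no change)
  #2 pop 1: in=1 → ⊤ (was 3); enqueue []
  #3 pop 2: in=⊤ → ⊤ (was ⊥); enqueue [0,1]
  #4 pop 0: in=⊤ → ⊤ (was 1); enqueue [2]
  #5 pop 1: in=⊤ → ⊤ (no change)
  #6 pop 2: in=⊤ → ⊤ (no change)

Fixpoint:
  val[0] = ⊤
  val[1] = ⊤
  val[2] = ⊤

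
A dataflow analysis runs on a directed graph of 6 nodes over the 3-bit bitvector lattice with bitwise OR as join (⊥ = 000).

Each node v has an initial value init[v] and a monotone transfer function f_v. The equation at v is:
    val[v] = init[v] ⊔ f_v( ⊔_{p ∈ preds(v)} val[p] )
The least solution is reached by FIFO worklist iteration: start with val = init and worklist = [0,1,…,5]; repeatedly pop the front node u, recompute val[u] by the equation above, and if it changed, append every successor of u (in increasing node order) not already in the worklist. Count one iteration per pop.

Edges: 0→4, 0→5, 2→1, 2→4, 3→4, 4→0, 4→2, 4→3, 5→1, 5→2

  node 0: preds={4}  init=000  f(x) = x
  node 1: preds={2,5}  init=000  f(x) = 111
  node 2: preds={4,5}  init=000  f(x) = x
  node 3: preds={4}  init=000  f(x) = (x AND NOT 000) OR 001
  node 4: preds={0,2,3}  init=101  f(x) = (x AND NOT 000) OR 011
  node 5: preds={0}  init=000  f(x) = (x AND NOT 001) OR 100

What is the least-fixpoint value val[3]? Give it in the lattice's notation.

111

Trace (14 dequeues):
  [1] u=0 | in 101 | out 101 | prev 000 | push {}
  [2] u=1 | in 000 | out 111 | prev 000 | push {}
  [3] u=2 | in 101 | out 101 | prev 000 | push {1}
  [4] u=3 | in 101 | out 101 | prev 000 | push {}
  [5] u=4 | in 101 | out 111 | prev 101 | push {0,2,3}
  [6] u=5 | in 101 | out 100 | prev 000 | push {}
  [7] u=1 | in 101 | out 111 | ==
  [8] u=0 | in 111 | out 111 | prev 101 | push {4,5}
  [9] u=2 | in 111 | out 111 | prev 101 | push {1}
  [10] u=3 | in 111 | out 111 | prev 101 | push {}
  [11] u=4 | in 111 | out 111 | ==
  [12] u=5 | in 111 | out 110 | prev 100 | push {2}
  [13] u=1 | in 111 | out 111 | ==
  [14] u=2 | in 111 | out 111 | ==

Converged values:
  [0] 111
  [1] 111
  [2] 111
  [3] 111
  [4] 111
  [5] 110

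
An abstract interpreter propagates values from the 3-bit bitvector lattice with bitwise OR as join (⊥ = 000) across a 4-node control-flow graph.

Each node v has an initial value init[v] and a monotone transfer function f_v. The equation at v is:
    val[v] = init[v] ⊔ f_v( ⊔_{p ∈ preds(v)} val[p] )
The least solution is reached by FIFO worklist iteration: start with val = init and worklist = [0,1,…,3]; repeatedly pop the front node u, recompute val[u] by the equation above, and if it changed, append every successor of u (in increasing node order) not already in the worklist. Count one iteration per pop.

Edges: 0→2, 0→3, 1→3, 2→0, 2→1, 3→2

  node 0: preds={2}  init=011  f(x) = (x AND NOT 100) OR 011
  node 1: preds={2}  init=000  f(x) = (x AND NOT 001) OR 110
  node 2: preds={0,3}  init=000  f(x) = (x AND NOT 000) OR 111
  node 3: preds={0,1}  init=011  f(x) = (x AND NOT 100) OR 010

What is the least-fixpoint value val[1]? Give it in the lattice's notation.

110

Worklist (6 pops):
  #1 pop 0: in=000 → 011 (no change)
  #2 pop 1: in=000 → 110 (was 000); enqueue []
  #3 pop 2: in=011 → 111 (was 000); enqueue [0,1]
  #4 pop 3: in=111 → 011 (no change)
  #5 pop 0: in=111 → 011 (no change)
  #6 pop 1: in=111 → 110 (no change)

Fixpoint:
  val[0] = 011
  val[1] = 110
  val[2] = 111
  val[3] = 011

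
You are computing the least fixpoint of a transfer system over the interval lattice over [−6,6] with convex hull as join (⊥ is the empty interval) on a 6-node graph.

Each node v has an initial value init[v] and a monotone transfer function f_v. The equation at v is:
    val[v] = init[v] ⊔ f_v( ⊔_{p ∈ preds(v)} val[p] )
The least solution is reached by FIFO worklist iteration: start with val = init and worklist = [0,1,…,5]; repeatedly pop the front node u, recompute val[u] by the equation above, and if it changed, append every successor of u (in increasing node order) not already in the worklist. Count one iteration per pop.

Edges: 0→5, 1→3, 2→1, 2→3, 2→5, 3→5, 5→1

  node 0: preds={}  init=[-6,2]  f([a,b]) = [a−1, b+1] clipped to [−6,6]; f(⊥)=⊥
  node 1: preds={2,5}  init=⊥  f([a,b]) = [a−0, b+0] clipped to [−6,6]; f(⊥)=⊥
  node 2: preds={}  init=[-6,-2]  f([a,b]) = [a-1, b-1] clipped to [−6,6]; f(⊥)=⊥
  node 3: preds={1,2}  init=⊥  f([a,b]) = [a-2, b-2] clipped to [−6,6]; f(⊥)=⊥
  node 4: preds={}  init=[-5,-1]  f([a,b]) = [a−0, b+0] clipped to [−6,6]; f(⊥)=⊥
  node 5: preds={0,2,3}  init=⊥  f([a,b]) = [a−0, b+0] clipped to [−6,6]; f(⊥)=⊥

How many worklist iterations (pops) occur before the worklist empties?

Trace (9 dequeues):
  [1] u=0 | in ⊥ | out [-6,2] | ==
  [2] u=1 | in [-6,-2] | out [-6,-2] | prev ⊥ | push {}
  [3] u=2 | in ⊥ | out [-6,-2] | ==
  [4] u=3 | in [-6,-2] | out [-6,-4] | prev ⊥ | push {}
  [5] u=4 | in ⊥ | out [-5,-1] | ==
  [6] u=5 | in [-6,2] | out [-6,2] | prev ⊥ | push {1}
  [7] u=1 | in [-6,2] | out [-6,2] | prev [-6,-2] | push {3}
  [8] u=3 | in [-6,2] | out [-6,0] | prev [-6,-4] | push {5}
  [9] u=5 | in [-6,2] | out [-6,2] | ==

Converged values:
  [0] [-6,2]
  [1] [-6,2]
  [2] [-6,-2]
  [3] [-6,0]
  [4] [-5,-1]
  [5] [-6,2]

9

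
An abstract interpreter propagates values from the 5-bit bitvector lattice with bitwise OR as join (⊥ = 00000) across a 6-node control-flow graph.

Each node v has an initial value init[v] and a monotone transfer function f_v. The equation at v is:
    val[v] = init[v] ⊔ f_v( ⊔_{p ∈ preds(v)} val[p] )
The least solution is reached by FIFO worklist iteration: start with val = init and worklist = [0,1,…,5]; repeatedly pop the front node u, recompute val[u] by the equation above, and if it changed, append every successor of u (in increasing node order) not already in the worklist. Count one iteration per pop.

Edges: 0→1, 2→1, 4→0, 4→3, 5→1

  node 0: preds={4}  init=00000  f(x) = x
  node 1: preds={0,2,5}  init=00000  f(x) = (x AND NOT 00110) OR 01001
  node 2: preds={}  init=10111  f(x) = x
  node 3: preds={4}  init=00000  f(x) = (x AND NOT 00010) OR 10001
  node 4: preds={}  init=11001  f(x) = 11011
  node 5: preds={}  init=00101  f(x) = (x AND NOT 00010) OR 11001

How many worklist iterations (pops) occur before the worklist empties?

9

Worklist (9 pops):
  #1 pop 0: in=11001 → 11001 (was 00000); enqueue []
  #2 pop 1: in=11111 → 11001 (was 00000); enqueue []
  #3 pop 2: in=00000 → 10111 (no change)
  #4 pop 3: in=11001 → 11001 (was 00000); enqueue []
  #5 pop 4: in=00000 → 11011 (was 11001); enqueue [0,3]
  #6 pop 5: in=00000 → 11101 (was 00101); enqueue [1]
  #7 pop 0: in=11011 → 11011 (was 11001); enqueue []
  #8 pop 3: in=11011 → 11001 (no change)
  #9 pop 1: in=11111 → 11001 (no change)

Fixpoint:
  val[0] = 11011
  val[1] = 11001
  val[2] = 10111
  val[3] = 11001
  val[4] = 11011
  val[5] = 11101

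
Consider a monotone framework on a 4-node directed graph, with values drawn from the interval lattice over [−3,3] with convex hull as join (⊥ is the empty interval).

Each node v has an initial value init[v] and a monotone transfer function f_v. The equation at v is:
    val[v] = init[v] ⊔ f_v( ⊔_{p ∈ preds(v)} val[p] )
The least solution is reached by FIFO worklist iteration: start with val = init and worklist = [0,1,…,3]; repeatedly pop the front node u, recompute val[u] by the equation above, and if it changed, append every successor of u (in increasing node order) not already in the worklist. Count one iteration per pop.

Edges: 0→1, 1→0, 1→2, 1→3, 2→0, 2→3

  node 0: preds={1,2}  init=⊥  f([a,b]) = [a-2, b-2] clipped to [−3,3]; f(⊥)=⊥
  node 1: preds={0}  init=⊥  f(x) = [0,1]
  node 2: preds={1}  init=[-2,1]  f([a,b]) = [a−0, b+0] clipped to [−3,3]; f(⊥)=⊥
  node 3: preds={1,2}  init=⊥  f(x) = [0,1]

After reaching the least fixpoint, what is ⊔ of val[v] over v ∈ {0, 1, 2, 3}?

Trace (5 dequeues):
  [1] u=0 | in [-2,1] | out [-3,-1] | prev ⊥ | push {}
  [2] u=1 | in [-3,-1] | out [0,1] | prev ⊥ | push {0}
  [3] u=2 | in [0,1] | out [-2,1] | ==
  [4] u=3 | in [-2,1] | out [0,1] | prev ⊥ | push {}
  [5] u=0 | in [-2,1] | out [-3,-1] | ==

Converged values:
  [0] [-3,-1]
  [1] [0,1]
  [2] [-2,1]
  [3] [0,1]

[-3,1]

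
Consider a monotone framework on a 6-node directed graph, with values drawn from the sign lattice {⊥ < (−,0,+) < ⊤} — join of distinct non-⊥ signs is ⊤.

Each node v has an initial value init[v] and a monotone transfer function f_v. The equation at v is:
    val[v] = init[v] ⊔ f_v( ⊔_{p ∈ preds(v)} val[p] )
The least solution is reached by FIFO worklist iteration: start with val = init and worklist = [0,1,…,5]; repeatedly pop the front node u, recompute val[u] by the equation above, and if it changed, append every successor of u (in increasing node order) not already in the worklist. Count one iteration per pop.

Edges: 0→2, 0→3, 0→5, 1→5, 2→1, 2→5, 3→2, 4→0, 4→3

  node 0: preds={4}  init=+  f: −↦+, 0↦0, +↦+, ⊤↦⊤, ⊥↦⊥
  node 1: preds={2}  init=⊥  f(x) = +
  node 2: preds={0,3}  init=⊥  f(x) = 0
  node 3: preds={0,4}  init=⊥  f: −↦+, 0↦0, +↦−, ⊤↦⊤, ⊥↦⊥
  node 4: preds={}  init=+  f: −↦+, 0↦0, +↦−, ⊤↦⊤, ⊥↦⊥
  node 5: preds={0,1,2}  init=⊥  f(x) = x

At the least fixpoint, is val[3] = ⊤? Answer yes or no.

Trace (8 dequeues):
  [1] u=0 | in + | out + | ==
  [2] u=1 | in ⊥ | out + | prev ⊥ | push {}
  [3] u=2 | in + | out 0 | prev ⊥ | push {1}
  [4] u=3 | in + | out − | prev ⊥ | push {2}
  [5] u=4 | in ⊥ | out + | ==
  [6] u=5 | in ⊤ | out ⊤ | prev ⊥ | push {}
  [7] u=1 | in 0 | out + | ==
  [8] u=2 | in ⊤ | out 0 | ==

Converged values:
  [0] +
  [1] +
  [2] 0
  [3] −
  [4] +
  [5] ⊤

no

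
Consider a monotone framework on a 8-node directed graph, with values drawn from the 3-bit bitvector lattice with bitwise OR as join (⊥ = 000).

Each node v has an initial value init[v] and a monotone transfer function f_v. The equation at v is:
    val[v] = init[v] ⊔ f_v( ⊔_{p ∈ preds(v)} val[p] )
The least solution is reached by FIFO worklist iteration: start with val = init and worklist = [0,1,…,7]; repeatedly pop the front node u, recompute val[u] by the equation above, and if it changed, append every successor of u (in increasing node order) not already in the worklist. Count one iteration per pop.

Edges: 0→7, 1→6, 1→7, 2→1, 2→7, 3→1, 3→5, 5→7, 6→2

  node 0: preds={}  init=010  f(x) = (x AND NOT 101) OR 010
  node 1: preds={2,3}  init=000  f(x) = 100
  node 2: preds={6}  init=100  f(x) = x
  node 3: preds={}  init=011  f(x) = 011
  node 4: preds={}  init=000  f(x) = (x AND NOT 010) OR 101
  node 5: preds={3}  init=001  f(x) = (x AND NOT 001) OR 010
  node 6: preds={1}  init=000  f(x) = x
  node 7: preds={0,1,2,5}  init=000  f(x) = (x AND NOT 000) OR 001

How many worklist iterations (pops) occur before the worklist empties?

Iteration log — 9 steps:
  step 1. node 0  ⊔preds=000  new=010  stable
  step 2. node 1  ⊔preds=111  new=100  old=000  +wl: 
  step 3. node 2  ⊔preds=000  new=100  stable
  step 4. node 3  ⊔preds=000  new=011  stable
  step 5. node 4  ⊔preds=000  new=101  old=000  +wl: 
  step 6. node 5  ⊔preds=011  new=011  old=001  +wl: 
  step 7. node 6  ⊔preds=100  new=100  old=000  +wl: 2
  step 8. node 7  ⊔preds=111  new=111  old=000  +wl: 
  step 9. node 2  ⊔preds=100  new=100  stable

Least fixpoint reached:
  node 0: 010
  node 1: 100
  node 2: 100
  node 3: 011
  node 4: 101
  node 5: 011
  node 6: 100
  node 7: 111

9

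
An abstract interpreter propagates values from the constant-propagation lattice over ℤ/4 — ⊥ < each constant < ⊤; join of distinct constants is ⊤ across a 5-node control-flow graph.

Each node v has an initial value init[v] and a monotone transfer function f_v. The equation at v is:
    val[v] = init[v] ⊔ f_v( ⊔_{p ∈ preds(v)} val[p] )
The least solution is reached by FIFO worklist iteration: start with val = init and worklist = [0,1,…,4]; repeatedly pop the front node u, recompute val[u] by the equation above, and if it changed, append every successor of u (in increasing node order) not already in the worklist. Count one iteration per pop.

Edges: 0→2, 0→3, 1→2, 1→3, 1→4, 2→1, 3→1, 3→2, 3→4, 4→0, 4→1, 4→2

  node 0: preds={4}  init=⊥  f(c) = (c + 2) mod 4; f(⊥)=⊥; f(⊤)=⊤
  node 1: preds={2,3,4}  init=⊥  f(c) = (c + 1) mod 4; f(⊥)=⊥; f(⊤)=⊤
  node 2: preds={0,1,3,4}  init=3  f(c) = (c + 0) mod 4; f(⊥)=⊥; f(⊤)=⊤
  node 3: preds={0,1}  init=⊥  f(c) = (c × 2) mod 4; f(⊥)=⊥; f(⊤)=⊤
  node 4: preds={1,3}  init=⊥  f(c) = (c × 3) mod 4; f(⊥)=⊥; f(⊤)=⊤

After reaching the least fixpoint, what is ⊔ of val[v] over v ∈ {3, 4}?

⊤

Iteration log — 15 steps:
  step 1. node 0  ⊔preds=⊥  new=⊥  stable
  step 2. node 1  ⊔preds=3  new=0  old=⊥  +wl: 
  step 3. node 2  ⊔preds=0  new=⊤  old=3  +wl: 1
  step 4. node 3  ⊔preds=0  new=0  old=⊥  +wl: 2
  step 5. node 4  ⊔preds=0  new=0  old=⊥  +wl: 0
  step 6. node 1  ⊔preds=⊤  new=⊤  old=0  +wl: 3,4
  step 7. node 2  ⊔preds=⊤  new=⊤  stable
  step 8. node 0  ⊔preds=0  new=2  old=⊥  +wl: 2
  step 9. node 3  ⊔preds=⊤  new=⊤  old=0  +wl: 1
  step 10. node 4  ⊔preds=⊤  new=⊤  old=0  +wl: 0
  step 11. node 2  ⊔preds=⊤  new=⊤  stable
  step 12. node 1  ⊔preds=⊤  new=⊤  stable
  step 13. node 0  ⊔preds=⊤  new=⊤  old=2  +wl: 2,3
  step 14. node 2  ⊔preds=⊤  new=⊤  stable
  step 15. node 3  ⊔preds=⊤  new=⊤  stable

Least fixpoint reached:
  node 0: ⊤
  node 1: ⊤
  node 2: ⊤
  node 3: ⊤
  node 4: ⊤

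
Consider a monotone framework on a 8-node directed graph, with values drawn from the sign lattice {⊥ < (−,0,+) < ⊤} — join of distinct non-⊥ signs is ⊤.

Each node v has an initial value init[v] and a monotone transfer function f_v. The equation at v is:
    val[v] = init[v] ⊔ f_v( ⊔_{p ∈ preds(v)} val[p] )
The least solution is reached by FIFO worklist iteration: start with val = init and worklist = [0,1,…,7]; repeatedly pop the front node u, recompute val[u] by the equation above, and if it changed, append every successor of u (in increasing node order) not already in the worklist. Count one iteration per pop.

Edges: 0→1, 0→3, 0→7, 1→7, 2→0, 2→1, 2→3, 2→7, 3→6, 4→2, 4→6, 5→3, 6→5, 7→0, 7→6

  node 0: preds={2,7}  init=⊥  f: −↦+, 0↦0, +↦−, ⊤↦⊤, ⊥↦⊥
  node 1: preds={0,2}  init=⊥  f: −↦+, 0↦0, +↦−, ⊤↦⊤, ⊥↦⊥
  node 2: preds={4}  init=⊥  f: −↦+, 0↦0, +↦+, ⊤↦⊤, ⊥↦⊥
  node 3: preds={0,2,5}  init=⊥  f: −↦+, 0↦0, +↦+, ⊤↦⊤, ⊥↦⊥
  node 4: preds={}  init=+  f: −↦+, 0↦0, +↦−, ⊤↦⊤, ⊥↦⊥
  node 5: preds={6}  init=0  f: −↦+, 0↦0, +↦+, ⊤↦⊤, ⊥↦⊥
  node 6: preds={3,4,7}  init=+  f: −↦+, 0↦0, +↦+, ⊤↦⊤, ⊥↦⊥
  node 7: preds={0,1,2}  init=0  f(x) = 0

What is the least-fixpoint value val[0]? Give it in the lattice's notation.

⊤

Trace (13 dequeues):
  [1] u=0 | in 0 | out 0 | prev ⊥ | push {}
  [2] u=1 | in 0 | out 0 | prev ⊥ | push {}
  [3] u=2 | in + | out + | prev ⊥ | push {0,1}
  [4] u=3 | in ⊤ | out ⊤ | prev ⊥ | push {}
  [5] u=4 | in ⊥ | out + | ==
  [6] u=5 | in + | out ⊤ | prev 0 | push {3}
  [7] u=6 | in ⊤ | out ⊤ | prev + | push {5}
  [8] u=7 | in ⊤ | out 0 | ==
  [9] u=0 | in ⊤ | out ⊤ | prev 0 | push {7}
  [10] u=1 | in ⊤ | out ⊤ | prev 0 | push {}
  [11] u=3 | in ⊤ | out ⊤ | ==
  [12] u=5 | in ⊤ | out ⊤ | ==
  [13] u=7 | in ⊤ | out 0 | ==

Converged values:
  [0] ⊤
  [1] ⊤
  [2] +
  [3] ⊤
  [4] +
  [5] ⊤
  [6] ⊤
  [7] 0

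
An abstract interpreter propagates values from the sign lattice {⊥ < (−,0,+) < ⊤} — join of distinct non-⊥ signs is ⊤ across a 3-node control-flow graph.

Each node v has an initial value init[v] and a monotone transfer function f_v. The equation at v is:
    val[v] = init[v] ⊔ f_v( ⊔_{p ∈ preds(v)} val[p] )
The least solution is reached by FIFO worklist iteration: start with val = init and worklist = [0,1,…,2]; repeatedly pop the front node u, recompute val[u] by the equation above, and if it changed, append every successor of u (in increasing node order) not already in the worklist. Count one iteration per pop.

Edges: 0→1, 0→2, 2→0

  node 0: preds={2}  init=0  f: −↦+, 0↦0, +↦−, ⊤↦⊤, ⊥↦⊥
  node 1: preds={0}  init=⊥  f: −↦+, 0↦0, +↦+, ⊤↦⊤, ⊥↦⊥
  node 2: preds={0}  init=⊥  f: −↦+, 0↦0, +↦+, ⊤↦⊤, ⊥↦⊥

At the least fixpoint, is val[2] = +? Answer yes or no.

no

Worklist (4 pops):
  #1 pop 0: in=⊥ → 0 (no change)
  #2 pop 1: in=0 → 0 (was ⊥); enqueue []
  #3 pop 2: in=0 → 0 (was ⊥); enqueue [0]
  #4 pop 0: in=0 → 0 (no change)

Fixpoint:
  val[0] = 0
  val[1] = 0
  val[2] = 0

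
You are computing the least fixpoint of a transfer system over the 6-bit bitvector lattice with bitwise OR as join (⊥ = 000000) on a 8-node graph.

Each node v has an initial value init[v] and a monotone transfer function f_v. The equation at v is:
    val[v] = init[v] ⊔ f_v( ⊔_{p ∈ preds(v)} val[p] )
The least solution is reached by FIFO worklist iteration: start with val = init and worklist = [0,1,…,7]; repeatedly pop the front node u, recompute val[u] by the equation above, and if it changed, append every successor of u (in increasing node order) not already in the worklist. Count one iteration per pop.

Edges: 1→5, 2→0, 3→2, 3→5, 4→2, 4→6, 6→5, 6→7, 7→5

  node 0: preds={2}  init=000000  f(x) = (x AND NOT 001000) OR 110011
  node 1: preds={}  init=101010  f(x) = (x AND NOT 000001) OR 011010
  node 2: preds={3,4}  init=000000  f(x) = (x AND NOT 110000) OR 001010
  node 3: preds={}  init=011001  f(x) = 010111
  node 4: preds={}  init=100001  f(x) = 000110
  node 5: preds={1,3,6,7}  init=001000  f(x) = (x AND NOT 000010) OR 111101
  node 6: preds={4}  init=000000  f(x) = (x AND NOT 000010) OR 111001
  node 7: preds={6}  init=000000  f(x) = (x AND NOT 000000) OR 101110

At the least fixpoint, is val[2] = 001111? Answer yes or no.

Iteration log — 12 steps:
  step 1. node 0  ⊔preds=000000  new=110011  old=000000  +wl: 
  step 2. node 1  ⊔preds=000000  new=111010  old=101010  +wl: 
  step 3. node 2  ⊔preds=111001  new=001011  old=000000  +wl: 0
  step 4. node 3  ⊔preds=000000  new=011111  old=011001  +wl: 2
  step 5. node 4  ⊔preds=000000  new=100111  old=100001  +wl: 
  step 6. node 5  ⊔preds=111111  new=111101  old=001000  +wl: 
  step 7. node 6  ⊔preds=100111  new=111101  old=000000  +wl: 5
  step 8. node 7  ⊔preds=111101  new=111111  old=000000  +wl: 
  step 9. node 0  ⊔preds=001011  new=110011  stable
  step 10. node 2  ⊔preds=111111  new=001111  old=001011  +wl: 0
  step 11. node 5  ⊔preds=111111  new=111101  stable
  step 12. node 0  ⊔preds=001111  new=110111  old=110011  +wl: 

Least fixpoint reached:
  node 0: 110111
  node 1: 111010
  node 2: 001111
  node 3: 011111
  node 4: 100111
  node 5: 111101
  node 6: 111101
  node 7: 111111

yes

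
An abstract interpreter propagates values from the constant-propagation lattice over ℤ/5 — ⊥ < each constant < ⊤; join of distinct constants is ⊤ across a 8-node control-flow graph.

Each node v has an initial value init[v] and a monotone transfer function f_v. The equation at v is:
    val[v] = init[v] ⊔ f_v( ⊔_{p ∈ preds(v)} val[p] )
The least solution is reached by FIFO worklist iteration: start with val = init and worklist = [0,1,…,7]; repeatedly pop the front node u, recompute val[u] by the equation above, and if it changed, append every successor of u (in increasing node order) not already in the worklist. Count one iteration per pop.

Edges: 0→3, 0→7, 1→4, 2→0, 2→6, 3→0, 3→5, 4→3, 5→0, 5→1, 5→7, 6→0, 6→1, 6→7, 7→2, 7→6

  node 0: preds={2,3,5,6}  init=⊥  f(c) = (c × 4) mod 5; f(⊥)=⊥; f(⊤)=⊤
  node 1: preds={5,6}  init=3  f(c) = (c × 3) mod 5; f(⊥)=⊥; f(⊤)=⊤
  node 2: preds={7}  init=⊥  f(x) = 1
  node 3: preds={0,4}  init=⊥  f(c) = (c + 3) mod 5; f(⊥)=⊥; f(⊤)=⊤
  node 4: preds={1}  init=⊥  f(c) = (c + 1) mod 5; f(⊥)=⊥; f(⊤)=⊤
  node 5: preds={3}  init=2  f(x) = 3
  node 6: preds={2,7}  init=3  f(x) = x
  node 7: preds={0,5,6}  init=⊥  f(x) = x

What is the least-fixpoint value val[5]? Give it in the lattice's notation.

⊤

Worklist (13 pops):
  #1 pop 0: in=⊤ → ⊤ (was ⊥); enqueue []
  #2 pop 1: in=⊤ → ⊤ (was 3); enqueue []
  #3 pop 2: in=⊥ → 1 (was ⊥); enqueue [0]
  #4 pop 3: in=⊤ → ⊤ (was ⊥); enqueue []
  #5 pop 4: in=⊤ → ⊤ (was ⊥); enqueue [3]
  #6 pop 5: in=⊤ → ⊤ (was 2); enqueue [1]
  #7 pop 6: in=1 → ⊤ (was 3); enqueue []
  #8 pop 7: in=⊤ → ⊤ (was ⊥); enqueue [2,6]
  #9 pop 0: in=⊤ → ⊤ (no change)
  #10 pop 3: in=⊤ → ⊤ (no change)
  #11 pop 1: in=⊤ → ⊤ (no change)
  #12 pop 2: in=⊤ → 1 (no change)
  #13 pop 6: in=⊤ → ⊤ (no change)

Fixpoint:
  val[0] = ⊤
  val[1] = ⊤
  val[2] = 1
  val[3] = ⊤
  val[4] = ⊤
  val[5] = ⊤
  val[6] = ⊤
  val[7] = ⊤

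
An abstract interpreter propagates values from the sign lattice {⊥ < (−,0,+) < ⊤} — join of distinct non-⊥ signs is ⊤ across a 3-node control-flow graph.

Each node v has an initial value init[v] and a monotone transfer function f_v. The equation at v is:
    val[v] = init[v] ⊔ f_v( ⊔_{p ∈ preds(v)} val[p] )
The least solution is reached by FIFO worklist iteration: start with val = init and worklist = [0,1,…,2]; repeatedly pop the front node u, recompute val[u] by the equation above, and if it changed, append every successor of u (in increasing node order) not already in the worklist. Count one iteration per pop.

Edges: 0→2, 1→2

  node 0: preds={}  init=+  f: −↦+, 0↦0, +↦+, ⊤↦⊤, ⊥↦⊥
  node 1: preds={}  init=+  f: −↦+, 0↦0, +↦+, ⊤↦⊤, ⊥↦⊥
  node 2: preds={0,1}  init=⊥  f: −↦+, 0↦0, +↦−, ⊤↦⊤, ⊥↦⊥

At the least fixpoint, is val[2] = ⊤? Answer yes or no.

no

Worklist (3 pops):
  #1 pop 0: in=⊥ → + (no change)
  #2 pop 1: in=⊥ → + (no change)
  #3 pop 2: in=+ → − (was ⊥); enqueue []

Fixpoint:
  val[0] = +
  val[1] = +
  val[2] = −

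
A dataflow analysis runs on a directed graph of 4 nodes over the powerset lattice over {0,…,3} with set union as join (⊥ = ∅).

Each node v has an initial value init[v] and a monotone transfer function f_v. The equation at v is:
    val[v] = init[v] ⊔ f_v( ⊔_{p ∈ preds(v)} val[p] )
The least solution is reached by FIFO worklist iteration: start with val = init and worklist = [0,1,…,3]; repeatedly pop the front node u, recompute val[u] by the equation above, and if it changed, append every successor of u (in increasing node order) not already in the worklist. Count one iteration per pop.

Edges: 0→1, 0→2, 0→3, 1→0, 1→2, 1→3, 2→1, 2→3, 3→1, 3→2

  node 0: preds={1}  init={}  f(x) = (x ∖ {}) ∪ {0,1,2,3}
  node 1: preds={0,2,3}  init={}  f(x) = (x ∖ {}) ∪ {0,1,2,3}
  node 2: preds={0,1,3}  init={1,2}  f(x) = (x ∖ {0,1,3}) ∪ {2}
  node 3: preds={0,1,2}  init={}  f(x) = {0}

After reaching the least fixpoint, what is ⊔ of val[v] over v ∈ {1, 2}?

{0,1,2,3}

Trace (7 dequeues):
  [1] u=0 | in {} | out {0,1,2,3} | prev {} | push {}
  [2] u=1 | in {0,1,2,3} | out {0,1,2,3} | prev {} | push {0}
  [3] u=2 | in {0,1,2,3} | out {1,2} | ==
  [4] u=3 | in {0,1,2,3} | out {0} | prev {} | push {1,2}
  [5] u=0 | in {0,1,2,3} | out {0,1,2,3} | ==
  [6] u=1 | in {0,1,2,3} | out {0,1,2,3} | ==
  [7] u=2 | in {0,1,2,3} | out {1,2} | ==

Converged values:
  [0] {0,1,2,3}
  [1] {0,1,2,3}
  [2] {1,2}
  [3] {0}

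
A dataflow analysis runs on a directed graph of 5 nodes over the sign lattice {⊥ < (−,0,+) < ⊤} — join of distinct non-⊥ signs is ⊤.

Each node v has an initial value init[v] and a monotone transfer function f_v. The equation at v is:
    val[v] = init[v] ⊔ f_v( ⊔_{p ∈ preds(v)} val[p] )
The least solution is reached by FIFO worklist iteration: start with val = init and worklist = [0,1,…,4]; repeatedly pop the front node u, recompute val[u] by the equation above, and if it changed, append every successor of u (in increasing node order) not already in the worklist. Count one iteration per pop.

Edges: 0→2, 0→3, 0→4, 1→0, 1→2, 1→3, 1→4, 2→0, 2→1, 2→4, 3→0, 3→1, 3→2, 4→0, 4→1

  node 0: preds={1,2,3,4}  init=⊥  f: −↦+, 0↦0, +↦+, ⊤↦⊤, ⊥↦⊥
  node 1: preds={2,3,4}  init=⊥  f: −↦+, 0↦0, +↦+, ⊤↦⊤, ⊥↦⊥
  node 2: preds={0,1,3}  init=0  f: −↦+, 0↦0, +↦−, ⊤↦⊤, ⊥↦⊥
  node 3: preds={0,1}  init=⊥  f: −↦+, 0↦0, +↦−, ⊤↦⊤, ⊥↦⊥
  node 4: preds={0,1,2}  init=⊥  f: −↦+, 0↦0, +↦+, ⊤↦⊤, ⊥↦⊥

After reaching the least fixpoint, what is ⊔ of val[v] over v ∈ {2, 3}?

0

Trace (8 dequeues):
  [1] u=0 | in 0 | out 0 | prev ⊥ | push {}
  [2] u=1 | in 0 | out 0 | prev ⊥ | push {0}
  [3] u=2 | in 0 | out 0 | ==
  [4] u=3 | in 0 | out 0 | prev ⊥ | push {1,2}
  [5] u=4 | in 0 | out 0 | prev ⊥ | push {}
  [6] u=0 | in 0 | out 0 | ==
  [7] u=1 | in 0 | out 0 | ==
  [8] u=2 | in 0 | out 0 | ==

Converged values:
  [0] 0
  [1] 0
  [2] 0
  [3] 0
  [4] 0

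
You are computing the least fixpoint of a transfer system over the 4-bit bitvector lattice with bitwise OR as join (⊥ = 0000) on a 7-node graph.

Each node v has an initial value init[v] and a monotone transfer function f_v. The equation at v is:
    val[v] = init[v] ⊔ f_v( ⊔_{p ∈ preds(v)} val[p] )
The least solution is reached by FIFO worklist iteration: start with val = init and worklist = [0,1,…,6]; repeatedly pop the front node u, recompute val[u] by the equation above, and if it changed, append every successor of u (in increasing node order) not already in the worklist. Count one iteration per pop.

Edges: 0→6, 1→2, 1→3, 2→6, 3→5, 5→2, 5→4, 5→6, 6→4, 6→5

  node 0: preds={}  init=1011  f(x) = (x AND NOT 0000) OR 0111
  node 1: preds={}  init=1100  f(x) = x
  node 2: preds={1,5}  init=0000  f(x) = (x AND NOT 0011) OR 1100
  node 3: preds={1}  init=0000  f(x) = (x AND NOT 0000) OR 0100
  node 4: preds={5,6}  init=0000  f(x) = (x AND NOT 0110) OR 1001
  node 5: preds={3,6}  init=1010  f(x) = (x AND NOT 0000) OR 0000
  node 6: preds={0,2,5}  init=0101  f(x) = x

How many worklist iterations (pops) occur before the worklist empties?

Worklist (10 pops):
  #1 pop 0: in=0000 → 1111 (was 1011); enqueue []
  #2 pop 1: in=0000 → 1100 (no change)
  #3 pop 2: in=1110 → 1100 (was 0000); enqueue []
  #4 pop 3: in=1100 → 1100 (was 0000); enqueue []
  #5 pop 4: in=1111 → 1001 (was 0000); enqueue []
  #6 pop 5: in=1101 → 1111 (was 1010); enqueue [2,4]
  #7 pop 6: in=1111 → 1111 (was 0101); enqueue [5]
  #8 pop 2: in=1111 → 1100 (no change)
  #9 pop 4: in=1111 → 1001 (no change)
  #10 pop 5: in=1111 → 1111 (no change)

Fixpoint:
  val[0] = 1111
  val[1] = 1100
  val[2] = 1100
  val[3] = 1100
  val[4] = 1001
  val[5] = 1111
  val[6] = 1111

10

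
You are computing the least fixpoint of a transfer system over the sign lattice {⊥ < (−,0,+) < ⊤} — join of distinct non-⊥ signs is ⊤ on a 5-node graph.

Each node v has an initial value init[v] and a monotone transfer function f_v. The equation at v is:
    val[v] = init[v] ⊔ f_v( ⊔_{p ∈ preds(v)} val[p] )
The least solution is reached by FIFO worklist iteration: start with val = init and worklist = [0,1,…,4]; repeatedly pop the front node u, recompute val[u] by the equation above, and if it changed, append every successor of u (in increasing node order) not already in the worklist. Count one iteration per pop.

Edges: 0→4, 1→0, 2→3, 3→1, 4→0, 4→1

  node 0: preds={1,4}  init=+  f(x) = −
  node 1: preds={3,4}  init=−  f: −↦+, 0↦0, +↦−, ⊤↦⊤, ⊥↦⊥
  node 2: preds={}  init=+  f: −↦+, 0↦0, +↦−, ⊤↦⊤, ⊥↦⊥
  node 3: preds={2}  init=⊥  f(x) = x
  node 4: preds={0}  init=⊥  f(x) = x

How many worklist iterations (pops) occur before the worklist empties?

Trace (7 dequeues):
  [1] u=0 | in − | out ⊤ | prev + | push {}
  [2] u=1 | in ⊥ | out − | ==
  [3] u=2 | in ⊥ | out + | ==
  [4] u=3 | in + | out + | prev ⊥ | push {1}
  [5] u=4 | in ⊤ | out ⊤ | prev ⊥ | push {0}
  [6] u=1 | in ⊤ | out ⊤ | prev − | push {}
  [7] u=0 | in ⊤ | out ⊤ | ==

Converged values:
  [0] ⊤
  [1] ⊤
  [2] +
  [3] +
  [4] ⊤

7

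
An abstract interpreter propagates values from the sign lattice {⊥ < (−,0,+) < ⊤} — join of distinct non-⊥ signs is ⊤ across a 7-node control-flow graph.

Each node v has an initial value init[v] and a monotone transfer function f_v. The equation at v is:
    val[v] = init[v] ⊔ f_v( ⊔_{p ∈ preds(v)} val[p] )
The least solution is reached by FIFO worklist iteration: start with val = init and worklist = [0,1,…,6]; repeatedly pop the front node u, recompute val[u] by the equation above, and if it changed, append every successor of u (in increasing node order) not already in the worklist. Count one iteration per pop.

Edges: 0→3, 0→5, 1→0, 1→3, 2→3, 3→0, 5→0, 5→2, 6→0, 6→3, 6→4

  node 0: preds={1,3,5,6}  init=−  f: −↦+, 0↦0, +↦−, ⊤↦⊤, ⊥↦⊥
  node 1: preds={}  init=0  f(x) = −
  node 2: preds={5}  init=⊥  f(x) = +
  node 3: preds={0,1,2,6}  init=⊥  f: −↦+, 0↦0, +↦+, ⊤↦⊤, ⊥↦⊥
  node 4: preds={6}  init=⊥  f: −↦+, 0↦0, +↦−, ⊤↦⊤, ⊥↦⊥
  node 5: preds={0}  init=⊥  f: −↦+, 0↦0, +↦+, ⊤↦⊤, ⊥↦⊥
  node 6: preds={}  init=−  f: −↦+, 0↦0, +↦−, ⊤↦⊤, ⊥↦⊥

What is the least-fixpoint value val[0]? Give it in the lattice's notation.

Trace (9 dequeues):
  [1] u=0 | in ⊤ | out ⊤ | prev − | push {}
  [2] u=1 | in ⊥ | out ⊤ | prev 0 | push {0}
  [3] u=2 | in ⊥ | out + | prev ⊥ | push {}
  [4] u=3 | in ⊤ | out ⊤ | prev ⊥ | push {}
  [5] u=4 | in − | out + | prev ⊥ | push {}
  [6] u=5 | in ⊤ | out ⊤ | prev ⊥ | push {2}
  [7] u=6 | in ⊥ | out − | ==
  [8] u=0 | in ⊤ | out ⊤ | ==
  [9] u=2 | in ⊤ | out + | ==

Converged values:
  [0] ⊤
  [1] ⊤
  [2] +
  [3] ⊤
  [4] +
  [5] ⊤
  [6] −

⊤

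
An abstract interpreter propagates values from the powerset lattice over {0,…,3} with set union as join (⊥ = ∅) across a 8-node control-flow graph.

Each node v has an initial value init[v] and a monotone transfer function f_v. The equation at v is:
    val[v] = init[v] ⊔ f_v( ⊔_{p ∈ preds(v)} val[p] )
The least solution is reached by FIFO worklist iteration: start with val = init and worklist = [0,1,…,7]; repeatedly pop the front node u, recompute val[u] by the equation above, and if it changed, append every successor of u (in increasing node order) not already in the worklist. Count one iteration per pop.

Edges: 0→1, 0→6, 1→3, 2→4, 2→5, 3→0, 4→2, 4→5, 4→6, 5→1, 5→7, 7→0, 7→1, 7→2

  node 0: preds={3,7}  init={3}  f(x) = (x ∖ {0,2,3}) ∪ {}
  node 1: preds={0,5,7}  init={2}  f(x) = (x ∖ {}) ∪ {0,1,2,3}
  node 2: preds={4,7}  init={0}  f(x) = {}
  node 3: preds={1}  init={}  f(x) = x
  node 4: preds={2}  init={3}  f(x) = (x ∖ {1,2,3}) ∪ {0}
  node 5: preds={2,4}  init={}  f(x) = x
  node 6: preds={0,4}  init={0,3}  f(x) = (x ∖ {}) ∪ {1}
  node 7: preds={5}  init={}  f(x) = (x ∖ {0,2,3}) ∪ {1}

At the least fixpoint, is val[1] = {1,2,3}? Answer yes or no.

Iteration log — 12 steps:
  step 1. node 0  ⊔preds={}  new={3}  stable
  step 2. node 1  ⊔preds={3}  new={0,1,2,3}  old={2}  +wl: 
  step 3. node 2  ⊔preds={3}  new={0}  stable
  step 4. node 3  ⊔preds={0,1,2,3}  new={0,1,2,3}  old={}  +wl: 0
  step 5. node 4  ⊔preds={0}  new={0,3}  old={3}  +wl: 2
  step 6. node 5  ⊔preds={0,3}  new={0,3}  old={}  +wl: 1
  step 7. node 6  ⊔preds={0,3}  new={0,1,3}  old={0,3}  +wl: 
  step 8. node 7  ⊔preds={0,3}  new={1}  old={}  +wl: 
  step 9. node 0  ⊔preds={0,1,2,3}  new={1,3}  old={3}  +wl: 6
  step 10. node 2  ⊔preds={0,1,3}  new={0}  stable
  step 11. node 1  ⊔preds={0,1,3}  new={0,1,2,3}  stable
  step 12. node 6  ⊔preds={0,1,3}  new={0,1,3}  stable

Least fixpoint reached:
  node 0: {1,3}
  node 1: {0,1,2,3}
  node 2: {0}
  node 3: {0,1,2,3}
  node 4: {0,3}
  node 5: {0,3}
  node 6: {0,1,3}
  node 7: {1}

no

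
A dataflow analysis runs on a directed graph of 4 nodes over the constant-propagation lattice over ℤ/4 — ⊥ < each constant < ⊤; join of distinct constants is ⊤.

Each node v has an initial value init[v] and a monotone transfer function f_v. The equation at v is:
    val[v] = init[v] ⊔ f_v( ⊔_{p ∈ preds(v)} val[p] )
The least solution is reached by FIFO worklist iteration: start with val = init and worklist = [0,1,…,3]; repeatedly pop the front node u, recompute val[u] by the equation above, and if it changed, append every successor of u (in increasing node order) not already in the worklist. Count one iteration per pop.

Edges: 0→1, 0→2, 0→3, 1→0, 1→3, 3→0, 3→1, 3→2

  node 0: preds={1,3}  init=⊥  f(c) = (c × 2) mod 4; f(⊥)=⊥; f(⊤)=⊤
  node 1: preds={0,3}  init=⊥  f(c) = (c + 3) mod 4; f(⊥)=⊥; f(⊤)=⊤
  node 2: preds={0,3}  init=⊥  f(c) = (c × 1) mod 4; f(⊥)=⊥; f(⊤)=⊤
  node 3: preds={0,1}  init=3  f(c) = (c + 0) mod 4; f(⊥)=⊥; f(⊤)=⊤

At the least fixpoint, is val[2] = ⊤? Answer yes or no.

yes

Trace (8 dequeues):
  [1] u=0 | in 3 | out 2 | prev ⊥ | push {}
  [2] u=1 | in ⊤ | out ⊤ | prev ⊥ | push {0}
  [3] u=2 | in ⊤ | out ⊤ | prev ⊥ | push {}
  [4] u=3 | in ⊤ | out ⊤ | prev 3 | push {1,2}
  [5] u=0 | in ⊤ | out ⊤ | prev 2 | push {3}
  [6] u=1 | in ⊤ | out ⊤ | ==
  [7] u=2 | in ⊤ | out ⊤ | ==
  [8] u=3 | in ⊤ | out ⊤ | ==

Converged values:
  [0] ⊤
  [1] ⊤
  [2] ⊤
  [3] ⊤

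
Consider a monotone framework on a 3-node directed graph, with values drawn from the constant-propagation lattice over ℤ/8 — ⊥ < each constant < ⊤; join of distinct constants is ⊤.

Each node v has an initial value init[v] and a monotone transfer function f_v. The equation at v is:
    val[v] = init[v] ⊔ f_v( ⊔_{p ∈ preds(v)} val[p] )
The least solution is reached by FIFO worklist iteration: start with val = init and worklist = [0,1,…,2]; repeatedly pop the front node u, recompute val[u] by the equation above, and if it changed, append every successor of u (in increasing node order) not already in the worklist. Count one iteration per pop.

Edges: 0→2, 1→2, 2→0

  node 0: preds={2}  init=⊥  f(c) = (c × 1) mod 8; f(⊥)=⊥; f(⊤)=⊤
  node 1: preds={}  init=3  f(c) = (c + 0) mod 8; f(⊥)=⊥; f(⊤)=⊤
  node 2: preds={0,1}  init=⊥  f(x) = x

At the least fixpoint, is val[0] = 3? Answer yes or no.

yes

Worklist (5 pops):
  #1 pop 0: in=⊥ → ⊥ (no change)
  #2 pop 1: in=⊥ → 3 (no change)
  #3 pop 2: in=3 → 3 (was ⊥); enqueue [0]
  #4 pop 0: in=3 → 3 (was ⊥); enqueue [2]
  #5 pop 2: in=3 → 3 (no change)

Fixpoint:
  val[0] = 3
  val[1] = 3
  val[2] = 3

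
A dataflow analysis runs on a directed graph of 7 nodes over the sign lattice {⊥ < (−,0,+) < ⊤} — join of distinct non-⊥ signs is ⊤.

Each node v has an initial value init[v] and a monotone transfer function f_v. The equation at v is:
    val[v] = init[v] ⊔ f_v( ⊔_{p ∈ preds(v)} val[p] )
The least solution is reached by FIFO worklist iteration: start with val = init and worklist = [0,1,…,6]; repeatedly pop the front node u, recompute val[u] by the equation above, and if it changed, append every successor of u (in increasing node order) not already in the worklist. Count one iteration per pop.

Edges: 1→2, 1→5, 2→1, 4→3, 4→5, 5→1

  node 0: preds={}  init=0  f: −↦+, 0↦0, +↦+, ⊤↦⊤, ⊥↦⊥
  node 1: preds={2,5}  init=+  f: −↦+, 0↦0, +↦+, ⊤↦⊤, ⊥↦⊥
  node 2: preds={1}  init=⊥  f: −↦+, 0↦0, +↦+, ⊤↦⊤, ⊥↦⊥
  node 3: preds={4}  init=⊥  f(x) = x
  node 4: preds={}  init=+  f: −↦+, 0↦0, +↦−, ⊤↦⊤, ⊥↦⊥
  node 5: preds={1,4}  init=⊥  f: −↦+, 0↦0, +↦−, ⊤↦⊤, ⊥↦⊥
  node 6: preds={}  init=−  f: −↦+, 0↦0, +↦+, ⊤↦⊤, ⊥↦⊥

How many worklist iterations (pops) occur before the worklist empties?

Iteration log — 11 steps:
  step 1. node 0  ⊔preds=⊥  new=0  stable
  step 2. node 1  ⊔preds=⊥  new=+  stable
  step 3. node 2  ⊔preds=+  new=+  old=⊥  +wl: 1
  step 4. node 3  ⊔preds=+  new=+  old=⊥  +wl: 
  step 5. node 4  ⊔preds=⊥  new=+  stable
  step 6. node 5  ⊔preds=+  new=−  old=⊥  +wl: 
  step 7. node 6  ⊔preds=⊥  new=−  stable
  step 8. node 1  ⊔preds=⊤  new=⊤  old=+  +wl: 2,5
  step 9. node 2  ⊔preds=⊤  new=⊤  old=+  +wl: 1
  step 10. node 5  ⊔preds=⊤  new=⊤  old=−  +wl: 
  step 11. node 1  ⊔preds=⊤  new=⊤  stable

Least fixpoint reached:
  node 0: 0
  node 1: ⊤
  node 2: ⊤
  node 3: +
  node 4: +
  node 5: ⊤
  node 6: −

11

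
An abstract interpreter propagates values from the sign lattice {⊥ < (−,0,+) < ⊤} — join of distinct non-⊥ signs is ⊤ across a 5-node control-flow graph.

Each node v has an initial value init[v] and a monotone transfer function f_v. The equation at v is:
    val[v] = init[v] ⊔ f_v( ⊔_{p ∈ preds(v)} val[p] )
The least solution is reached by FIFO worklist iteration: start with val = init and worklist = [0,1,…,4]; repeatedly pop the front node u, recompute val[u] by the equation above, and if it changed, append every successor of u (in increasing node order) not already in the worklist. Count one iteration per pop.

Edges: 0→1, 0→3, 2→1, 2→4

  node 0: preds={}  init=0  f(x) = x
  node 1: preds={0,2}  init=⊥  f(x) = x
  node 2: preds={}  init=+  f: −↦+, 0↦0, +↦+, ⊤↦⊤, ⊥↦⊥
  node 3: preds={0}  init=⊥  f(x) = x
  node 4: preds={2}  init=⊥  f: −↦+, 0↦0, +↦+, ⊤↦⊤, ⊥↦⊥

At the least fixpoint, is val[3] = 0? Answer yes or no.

yes

Trace (5 dequeues):
  [1] u=0 | in ⊥ | out 0 | ==
  [2] u=1 | in ⊤ | out ⊤ | prev ⊥ | push {}
  [3] u=2 | in ⊥ | out + | ==
  [4] u=3 | in 0 | out 0 | prev ⊥ | push {}
  [5] u=4 | in + | out + | prev ⊥ | push {}

Converged values:
  [0] 0
  [1] ⊤
  [2] +
  [3] 0
  [4] +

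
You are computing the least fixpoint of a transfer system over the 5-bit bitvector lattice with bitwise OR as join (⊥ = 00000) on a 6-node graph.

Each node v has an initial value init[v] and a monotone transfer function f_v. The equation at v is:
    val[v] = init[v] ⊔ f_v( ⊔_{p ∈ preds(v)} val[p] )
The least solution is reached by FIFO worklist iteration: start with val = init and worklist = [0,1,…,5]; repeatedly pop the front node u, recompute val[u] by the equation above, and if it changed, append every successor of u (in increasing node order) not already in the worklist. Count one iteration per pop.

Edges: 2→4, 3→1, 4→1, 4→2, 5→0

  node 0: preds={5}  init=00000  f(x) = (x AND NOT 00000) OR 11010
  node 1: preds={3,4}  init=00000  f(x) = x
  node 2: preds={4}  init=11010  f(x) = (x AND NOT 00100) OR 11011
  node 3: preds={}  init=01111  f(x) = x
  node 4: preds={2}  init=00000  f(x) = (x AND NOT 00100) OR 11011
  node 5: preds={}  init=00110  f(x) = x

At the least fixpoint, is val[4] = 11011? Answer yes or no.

yes

Trace (8 dequeues):
  [1] u=0 | in 00110 | out 11110 | prev 00000 | push {}
  [2] u=1 | in 01111 | out 01111 | prev 00000 | push {}
  [3] u=2 | in 00000 | out 11011 | prev 11010 | push {}
  [4] u=3 | in 00000 | out 01111 | ==
  [5] u=4 | in 11011 | out 11011 | prev 00000 | push {1,2}
  [6] u=5 | in 00000 | out 00110 | ==
  [7] u=1 | in 11111 | out 11111 | prev 01111 | push {}
  [8] u=2 | in 11011 | out 11011 | ==

Converged values:
  [0] 11110
  [1] 11111
  [2] 11011
  [3] 01111
  [4] 11011
  [5] 00110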